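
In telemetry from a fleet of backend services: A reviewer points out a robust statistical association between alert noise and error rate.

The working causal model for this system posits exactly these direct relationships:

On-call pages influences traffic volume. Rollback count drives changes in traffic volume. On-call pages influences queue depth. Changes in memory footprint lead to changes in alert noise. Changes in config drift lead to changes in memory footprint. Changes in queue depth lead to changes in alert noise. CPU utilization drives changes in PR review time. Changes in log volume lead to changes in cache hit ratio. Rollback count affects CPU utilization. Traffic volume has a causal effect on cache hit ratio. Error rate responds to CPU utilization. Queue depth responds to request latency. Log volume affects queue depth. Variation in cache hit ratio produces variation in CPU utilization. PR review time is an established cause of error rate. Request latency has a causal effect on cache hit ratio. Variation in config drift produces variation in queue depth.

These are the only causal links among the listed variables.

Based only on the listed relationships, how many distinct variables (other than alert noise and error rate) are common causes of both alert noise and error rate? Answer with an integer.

The common causes are: log volume (to alert noise via log volume → queue depth → alert noise; to error rate via log volume → cache hit ratio → CPU utilization → error rate); on-call pages (to alert noise via on-call pages → queue depth → alert noise; to error rate via on-call pages → traffic volume → cache hit ratio → CPU utilization → error rate); request latency (to alert noise via request latency → queue depth → alert noise; to error rate via request latency → cache hit ratio → CPU utilization → error rate).
Every other variable lacks a causal path to at least one of alert noise and error rate.

3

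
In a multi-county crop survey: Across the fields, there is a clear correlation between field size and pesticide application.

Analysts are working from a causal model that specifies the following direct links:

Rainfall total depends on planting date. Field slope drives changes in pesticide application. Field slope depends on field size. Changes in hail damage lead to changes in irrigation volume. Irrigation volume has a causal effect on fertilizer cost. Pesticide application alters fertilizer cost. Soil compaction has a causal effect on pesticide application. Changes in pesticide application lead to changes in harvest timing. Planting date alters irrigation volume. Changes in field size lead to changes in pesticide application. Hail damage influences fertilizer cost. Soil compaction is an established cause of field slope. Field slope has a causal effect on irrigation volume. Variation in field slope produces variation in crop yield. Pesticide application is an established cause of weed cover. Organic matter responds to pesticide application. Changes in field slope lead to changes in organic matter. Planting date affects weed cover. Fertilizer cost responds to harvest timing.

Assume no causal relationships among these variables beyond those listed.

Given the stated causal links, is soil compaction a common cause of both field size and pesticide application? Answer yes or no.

Soil compaction has no stated causal path to field size. A confounder must cause both variables, so soil compaction does not qualify.

no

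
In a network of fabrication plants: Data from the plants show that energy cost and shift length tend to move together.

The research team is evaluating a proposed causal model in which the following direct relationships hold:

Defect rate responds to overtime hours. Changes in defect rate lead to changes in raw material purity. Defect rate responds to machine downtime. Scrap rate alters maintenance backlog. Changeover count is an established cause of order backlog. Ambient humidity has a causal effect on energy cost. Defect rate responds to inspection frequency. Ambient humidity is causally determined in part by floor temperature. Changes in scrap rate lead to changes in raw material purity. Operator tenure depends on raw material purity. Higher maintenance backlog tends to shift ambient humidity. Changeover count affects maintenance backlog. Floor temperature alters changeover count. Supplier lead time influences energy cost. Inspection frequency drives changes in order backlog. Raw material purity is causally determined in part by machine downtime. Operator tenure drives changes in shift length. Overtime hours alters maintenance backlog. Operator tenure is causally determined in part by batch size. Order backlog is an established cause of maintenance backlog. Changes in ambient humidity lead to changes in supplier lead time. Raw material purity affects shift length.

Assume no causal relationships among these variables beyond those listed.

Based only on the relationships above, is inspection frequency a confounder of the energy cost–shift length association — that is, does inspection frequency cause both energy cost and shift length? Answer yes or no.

yes

Inspection frequency has a causal path to energy cost (inspection frequency → order backlog → maintenance backlog → ambient humidity → energy cost) and to shift length (inspection frequency → defect rate → raw material purity → shift length), so it is a common cause of both — a confounder.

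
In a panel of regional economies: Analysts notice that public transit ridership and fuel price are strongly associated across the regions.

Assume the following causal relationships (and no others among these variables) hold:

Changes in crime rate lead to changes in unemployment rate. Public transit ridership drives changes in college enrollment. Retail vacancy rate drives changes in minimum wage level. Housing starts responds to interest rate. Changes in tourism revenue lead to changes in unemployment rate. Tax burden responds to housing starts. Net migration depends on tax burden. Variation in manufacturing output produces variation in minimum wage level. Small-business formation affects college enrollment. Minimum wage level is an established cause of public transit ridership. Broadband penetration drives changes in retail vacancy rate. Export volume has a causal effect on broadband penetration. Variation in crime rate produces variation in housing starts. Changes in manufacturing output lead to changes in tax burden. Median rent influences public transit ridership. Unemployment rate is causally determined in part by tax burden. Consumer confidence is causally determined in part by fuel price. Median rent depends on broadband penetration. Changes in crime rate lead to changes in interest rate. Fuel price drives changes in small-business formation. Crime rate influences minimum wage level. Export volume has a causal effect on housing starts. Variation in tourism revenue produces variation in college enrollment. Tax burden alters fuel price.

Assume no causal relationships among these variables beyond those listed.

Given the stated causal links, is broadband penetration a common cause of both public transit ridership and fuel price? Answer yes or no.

Broadband penetration has no stated causal path to fuel price. A confounder must cause both variables, so broadband penetration does not qualify.

no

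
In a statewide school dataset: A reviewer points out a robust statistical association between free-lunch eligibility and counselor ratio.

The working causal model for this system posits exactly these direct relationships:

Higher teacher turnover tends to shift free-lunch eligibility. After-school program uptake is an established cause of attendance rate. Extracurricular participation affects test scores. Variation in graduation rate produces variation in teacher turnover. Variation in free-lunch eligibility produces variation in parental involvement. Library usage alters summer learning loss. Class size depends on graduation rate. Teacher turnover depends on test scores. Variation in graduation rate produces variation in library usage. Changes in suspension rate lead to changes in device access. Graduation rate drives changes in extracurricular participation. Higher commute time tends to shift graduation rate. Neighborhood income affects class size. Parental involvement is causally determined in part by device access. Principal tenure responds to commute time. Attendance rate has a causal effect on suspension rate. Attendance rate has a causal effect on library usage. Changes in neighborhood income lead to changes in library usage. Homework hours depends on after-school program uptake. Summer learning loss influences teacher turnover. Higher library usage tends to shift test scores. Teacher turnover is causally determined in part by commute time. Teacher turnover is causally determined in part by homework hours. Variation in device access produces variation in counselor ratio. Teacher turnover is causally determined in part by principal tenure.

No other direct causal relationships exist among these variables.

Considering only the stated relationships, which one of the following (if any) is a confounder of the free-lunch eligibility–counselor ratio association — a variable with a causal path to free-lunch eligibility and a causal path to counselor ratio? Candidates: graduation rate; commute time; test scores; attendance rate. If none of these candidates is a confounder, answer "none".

Attendance rate causes free-lunch eligibility (attendance rate → library usage → test scores → teacher turnover → free-lunch eligibility) and also causes counselor ratio (attendance rate → suspension rate → device access → counselor ratio); it is a common cause of both.
Each of the other candidates lacks a causal path to at least one of free-lunch eligibility and counselor ratio, so they do not confound the relationship.

attendance rate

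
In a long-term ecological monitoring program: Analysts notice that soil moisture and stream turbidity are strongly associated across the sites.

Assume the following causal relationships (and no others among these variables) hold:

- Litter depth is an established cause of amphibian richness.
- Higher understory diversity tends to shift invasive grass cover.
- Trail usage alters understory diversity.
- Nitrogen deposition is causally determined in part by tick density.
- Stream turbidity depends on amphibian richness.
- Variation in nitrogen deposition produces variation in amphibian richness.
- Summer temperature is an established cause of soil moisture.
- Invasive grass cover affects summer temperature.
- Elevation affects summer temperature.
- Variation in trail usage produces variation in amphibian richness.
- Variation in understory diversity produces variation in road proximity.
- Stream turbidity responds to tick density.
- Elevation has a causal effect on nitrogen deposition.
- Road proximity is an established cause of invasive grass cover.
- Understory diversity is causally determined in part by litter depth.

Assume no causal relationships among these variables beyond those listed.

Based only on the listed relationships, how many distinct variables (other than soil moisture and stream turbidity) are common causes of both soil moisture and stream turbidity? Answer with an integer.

3

The common causes are: elevation (to soil moisture via elevation → summer temperature → soil moisture; to stream turbidity via elevation → nitrogen deposition → amphibian richness → stream turbidity); litter depth (to soil moisture via litter depth → understory diversity → invasive grass cover → summer temperature → soil moisture; to stream turbidity via litter depth → amphibian richness → stream turbidity); trail usage (to soil moisture via trail usage → understory diversity → invasive grass cover → summer temperature → soil moisture; to stream turbidity via trail usage → amphibian richness → stream turbidity).
Every other variable lacks a causal path to at least one of soil moisture and stream turbidity.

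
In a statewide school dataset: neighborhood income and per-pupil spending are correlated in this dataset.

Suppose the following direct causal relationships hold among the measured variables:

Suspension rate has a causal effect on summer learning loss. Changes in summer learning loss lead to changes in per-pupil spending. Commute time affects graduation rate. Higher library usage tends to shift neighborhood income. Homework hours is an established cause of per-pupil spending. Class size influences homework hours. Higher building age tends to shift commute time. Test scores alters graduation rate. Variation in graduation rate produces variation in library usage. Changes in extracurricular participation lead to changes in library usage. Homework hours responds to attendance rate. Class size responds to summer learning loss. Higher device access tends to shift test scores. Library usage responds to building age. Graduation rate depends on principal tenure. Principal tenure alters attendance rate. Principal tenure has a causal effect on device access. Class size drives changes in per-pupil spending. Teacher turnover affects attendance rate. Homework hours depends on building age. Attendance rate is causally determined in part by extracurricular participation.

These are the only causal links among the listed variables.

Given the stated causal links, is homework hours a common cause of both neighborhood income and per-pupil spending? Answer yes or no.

Homework hours has no stated causal path to neighborhood income. A confounder must cause both variables, so homework hours does not qualify.

no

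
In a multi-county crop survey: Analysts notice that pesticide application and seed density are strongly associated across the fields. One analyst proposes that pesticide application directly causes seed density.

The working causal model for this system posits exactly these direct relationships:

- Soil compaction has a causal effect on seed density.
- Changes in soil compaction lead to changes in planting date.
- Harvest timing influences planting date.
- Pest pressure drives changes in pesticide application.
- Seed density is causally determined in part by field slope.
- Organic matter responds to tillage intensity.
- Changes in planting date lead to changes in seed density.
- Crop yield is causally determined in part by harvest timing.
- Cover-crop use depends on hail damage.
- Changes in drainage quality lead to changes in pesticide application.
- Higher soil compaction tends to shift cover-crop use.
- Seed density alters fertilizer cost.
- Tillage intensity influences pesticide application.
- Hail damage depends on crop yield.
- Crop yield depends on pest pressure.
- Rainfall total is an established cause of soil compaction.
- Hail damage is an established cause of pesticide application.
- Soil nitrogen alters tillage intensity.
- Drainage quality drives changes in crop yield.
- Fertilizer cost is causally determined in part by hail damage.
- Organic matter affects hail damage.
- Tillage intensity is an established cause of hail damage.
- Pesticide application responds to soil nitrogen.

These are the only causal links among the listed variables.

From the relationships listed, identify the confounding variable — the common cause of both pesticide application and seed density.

harvest timing

Harvest timing has a causal path to pesticide application (harvest timing → crop yield → hail damage → pesticide application) and a separate causal path to seed density (harvest timing → planting date → seed density), so it is a common cause of both.
No stated relationship gives pesticide application a causal route to seed density, so the correlation is explained by the shared upstream cause rather than a direct effect.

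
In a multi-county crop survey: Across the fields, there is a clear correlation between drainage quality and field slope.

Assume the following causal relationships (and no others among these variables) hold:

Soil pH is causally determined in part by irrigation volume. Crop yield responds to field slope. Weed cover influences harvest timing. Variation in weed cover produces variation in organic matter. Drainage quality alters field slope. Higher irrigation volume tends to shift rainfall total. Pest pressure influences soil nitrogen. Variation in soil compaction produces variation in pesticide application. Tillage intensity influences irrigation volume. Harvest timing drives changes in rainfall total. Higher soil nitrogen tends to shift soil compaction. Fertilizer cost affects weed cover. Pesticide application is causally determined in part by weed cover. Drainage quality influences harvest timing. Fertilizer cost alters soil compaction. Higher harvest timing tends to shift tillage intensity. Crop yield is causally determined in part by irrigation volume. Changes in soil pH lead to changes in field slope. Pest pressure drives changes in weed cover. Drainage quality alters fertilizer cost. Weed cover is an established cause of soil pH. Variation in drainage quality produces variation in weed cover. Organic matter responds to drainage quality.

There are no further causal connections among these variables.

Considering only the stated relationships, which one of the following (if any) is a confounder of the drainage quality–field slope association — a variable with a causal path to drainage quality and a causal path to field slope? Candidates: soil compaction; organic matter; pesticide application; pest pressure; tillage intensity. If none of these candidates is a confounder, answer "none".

None of the listed candidates has causal paths to both drainage quality and field slope in the stated relationships, so none is a common cause.

none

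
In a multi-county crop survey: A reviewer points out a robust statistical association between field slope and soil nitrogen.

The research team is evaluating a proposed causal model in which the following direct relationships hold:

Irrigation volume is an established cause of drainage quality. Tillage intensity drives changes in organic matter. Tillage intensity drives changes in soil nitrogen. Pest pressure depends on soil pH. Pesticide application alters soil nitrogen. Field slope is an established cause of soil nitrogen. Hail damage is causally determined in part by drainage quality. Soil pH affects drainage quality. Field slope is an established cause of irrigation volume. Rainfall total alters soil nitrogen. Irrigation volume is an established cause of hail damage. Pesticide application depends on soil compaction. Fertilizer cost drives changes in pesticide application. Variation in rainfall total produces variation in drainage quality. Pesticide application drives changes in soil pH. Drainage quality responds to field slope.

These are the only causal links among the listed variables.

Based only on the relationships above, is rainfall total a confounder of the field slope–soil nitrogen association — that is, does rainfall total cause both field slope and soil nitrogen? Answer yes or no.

Rainfall total has no stated causal path to field slope. A confounder must cause both variables, so rainfall total does not qualify.

no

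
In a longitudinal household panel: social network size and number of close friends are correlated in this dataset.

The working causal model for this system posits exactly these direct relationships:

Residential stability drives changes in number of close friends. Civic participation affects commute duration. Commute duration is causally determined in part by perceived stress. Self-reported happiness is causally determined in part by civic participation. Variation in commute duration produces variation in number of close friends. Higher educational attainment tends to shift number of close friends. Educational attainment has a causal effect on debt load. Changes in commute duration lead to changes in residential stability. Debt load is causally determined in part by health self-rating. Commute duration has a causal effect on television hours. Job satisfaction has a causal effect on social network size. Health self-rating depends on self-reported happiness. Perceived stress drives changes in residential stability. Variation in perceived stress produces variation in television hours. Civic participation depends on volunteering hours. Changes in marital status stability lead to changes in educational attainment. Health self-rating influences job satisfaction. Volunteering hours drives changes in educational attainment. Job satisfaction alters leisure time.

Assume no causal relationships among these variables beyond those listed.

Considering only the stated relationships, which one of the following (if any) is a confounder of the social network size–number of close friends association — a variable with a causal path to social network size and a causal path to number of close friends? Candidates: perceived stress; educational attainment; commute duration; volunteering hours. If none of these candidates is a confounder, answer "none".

volunteering hours

Volunteering hours causes social network size (volunteering hours → civic participation → self-reported happiness → health self-rating → job satisfaction → social network size) and also causes number of close friends (volunteering hours → educational attainment → number of close friends); it is a common cause of both.
Each of the other candidates lacks a causal path to at least one of social network size and number of close friends, so they do not confound the relationship.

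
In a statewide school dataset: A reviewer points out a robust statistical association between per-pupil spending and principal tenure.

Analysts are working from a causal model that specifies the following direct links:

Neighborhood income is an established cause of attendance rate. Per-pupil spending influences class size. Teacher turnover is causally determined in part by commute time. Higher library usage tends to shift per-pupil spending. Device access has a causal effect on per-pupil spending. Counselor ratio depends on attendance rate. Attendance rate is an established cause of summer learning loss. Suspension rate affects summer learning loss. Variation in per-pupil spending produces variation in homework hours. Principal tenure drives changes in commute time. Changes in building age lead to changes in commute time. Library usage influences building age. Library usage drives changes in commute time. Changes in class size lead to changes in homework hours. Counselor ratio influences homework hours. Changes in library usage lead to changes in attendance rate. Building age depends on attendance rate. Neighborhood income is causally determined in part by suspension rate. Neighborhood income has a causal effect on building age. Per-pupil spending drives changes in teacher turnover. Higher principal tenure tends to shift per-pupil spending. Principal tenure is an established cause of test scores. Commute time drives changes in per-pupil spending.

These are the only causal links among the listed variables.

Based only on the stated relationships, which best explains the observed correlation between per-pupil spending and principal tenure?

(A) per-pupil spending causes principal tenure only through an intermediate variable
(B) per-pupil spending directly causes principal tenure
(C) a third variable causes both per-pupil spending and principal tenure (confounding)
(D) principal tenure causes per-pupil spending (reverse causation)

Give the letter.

D

The stated link runs principal tenure → per-pupil spending; per-pupil spending has no causal path to principal tenure. No variable causes both, so confounding is ruled out. The correlation reflects reverse causation.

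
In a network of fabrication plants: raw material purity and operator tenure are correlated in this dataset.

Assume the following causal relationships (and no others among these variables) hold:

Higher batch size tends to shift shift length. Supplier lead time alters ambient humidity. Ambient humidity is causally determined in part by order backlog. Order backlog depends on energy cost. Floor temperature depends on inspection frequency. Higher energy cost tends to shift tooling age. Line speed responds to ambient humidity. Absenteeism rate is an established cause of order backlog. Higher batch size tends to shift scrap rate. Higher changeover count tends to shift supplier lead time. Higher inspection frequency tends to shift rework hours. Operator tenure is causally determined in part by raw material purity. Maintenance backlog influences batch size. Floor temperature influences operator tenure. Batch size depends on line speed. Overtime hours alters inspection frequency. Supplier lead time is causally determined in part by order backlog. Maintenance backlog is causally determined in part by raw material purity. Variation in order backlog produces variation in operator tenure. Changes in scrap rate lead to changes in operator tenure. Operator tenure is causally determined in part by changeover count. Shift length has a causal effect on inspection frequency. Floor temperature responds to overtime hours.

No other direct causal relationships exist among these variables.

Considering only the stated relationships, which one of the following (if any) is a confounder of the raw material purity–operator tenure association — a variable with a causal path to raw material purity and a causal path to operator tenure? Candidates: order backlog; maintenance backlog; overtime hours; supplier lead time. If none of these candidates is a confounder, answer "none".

none

None of the listed candidates has causal paths to both raw material purity and operator tenure in the stated relationships, so none is a common cause.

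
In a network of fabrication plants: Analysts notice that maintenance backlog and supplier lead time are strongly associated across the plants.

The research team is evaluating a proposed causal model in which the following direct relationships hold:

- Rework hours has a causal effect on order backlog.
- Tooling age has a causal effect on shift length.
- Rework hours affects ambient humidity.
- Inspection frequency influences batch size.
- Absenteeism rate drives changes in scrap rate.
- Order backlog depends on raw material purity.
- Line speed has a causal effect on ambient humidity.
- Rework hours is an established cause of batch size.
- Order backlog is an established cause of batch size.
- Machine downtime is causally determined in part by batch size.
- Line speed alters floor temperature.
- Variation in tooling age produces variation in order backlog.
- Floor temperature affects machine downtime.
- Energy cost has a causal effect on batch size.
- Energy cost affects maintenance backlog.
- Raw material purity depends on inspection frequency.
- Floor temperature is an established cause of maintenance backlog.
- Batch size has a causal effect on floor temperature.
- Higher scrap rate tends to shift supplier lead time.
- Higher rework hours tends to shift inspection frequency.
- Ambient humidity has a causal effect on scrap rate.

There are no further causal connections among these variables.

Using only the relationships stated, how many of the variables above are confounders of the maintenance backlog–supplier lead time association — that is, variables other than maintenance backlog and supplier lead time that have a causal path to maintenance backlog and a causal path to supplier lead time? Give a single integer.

2

The common causes are: line speed (to maintenance backlog via line speed → floor temperature → maintenance backlog; to supplier lead time via line speed → ambient humidity → scrap rate → supplier lead time); rework hours (to maintenance backlog via rework hours → batch size → floor temperature → maintenance backlog; to supplier lead time via rework hours → ambient humidity → scrap rate → supplier lead time).
Every other variable lacks a causal path to at least one of maintenance backlog and supplier lead time.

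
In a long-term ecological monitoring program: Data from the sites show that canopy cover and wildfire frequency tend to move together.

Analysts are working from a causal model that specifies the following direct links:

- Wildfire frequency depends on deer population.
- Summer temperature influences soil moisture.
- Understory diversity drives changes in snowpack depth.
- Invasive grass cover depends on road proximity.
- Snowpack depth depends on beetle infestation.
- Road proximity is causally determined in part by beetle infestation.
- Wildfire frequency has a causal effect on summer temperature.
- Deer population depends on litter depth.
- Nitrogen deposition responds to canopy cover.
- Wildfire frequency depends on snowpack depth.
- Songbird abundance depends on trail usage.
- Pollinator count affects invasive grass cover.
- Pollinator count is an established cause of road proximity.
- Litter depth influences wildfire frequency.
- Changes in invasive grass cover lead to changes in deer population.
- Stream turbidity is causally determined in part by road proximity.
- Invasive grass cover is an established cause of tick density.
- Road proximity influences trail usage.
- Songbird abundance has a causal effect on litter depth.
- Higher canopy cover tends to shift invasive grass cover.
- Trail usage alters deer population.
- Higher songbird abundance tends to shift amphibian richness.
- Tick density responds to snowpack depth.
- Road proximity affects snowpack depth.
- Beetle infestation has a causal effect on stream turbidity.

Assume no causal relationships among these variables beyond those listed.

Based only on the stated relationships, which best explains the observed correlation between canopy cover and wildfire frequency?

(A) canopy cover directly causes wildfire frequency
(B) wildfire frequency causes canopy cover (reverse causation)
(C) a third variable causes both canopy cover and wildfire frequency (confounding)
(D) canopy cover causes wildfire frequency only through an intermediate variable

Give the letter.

D

Canopy cover reaches wildfire frequency through canopy cover → invasive grass cover → deer population → wildfire frequency — an indirect causal chain with no direct canopy cover → wildfire frequency link. No variable causes both canopy cover and wildfire frequency, so confounding is ruled out; the effect is mediated.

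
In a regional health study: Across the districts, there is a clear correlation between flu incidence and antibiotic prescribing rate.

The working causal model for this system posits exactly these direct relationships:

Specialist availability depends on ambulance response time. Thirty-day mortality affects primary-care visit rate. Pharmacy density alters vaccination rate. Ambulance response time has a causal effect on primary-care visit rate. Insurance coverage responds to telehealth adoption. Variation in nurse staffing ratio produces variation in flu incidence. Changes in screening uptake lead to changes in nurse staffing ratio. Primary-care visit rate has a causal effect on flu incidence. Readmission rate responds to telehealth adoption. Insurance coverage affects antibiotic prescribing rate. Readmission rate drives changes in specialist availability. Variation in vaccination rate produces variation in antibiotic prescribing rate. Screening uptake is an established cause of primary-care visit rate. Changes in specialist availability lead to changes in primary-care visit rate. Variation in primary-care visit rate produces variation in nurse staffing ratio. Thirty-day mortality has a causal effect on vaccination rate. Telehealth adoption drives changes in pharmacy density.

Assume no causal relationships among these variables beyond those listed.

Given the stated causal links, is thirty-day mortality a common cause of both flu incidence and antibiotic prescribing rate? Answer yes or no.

yes

Thirty-day mortality has a causal path to flu incidence (thirty-day mortality → primary-care visit rate → flu incidence) and to antibiotic prescribing rate (thirty-day mortality → vaccination rate → antibiotic prescribing rate), so it is a common cause of both — a confounder.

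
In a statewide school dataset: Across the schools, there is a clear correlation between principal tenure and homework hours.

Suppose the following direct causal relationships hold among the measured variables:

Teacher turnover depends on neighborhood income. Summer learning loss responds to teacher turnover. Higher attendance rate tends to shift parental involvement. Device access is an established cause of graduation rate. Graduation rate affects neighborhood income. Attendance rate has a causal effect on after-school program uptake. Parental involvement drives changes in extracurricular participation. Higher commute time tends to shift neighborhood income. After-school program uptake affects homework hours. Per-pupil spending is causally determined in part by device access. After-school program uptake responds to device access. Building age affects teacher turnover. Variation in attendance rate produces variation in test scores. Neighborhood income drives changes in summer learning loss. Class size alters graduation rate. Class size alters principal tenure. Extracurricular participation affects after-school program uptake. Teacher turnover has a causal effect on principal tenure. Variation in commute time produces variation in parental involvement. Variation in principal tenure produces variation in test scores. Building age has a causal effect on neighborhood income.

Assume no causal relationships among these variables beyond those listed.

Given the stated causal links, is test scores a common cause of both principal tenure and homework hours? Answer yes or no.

Test scores has no stated causal path to either principal tenure or homework hours. A confounder must cause both variables, so test scores does not qualify.

no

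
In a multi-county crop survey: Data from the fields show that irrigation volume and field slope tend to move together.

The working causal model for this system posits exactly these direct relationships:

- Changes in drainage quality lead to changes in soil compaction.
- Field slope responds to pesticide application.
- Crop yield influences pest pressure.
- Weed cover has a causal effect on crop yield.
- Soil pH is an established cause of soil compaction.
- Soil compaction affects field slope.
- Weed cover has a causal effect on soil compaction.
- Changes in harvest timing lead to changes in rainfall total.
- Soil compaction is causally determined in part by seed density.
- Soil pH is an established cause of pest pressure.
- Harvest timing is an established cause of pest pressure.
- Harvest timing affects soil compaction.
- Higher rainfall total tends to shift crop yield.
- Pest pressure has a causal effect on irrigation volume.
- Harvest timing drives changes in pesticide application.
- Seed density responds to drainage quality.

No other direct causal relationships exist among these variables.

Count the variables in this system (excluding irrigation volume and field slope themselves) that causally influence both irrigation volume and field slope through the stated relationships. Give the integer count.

The common causes are: harvest timing (to irrigation volume via harvest timing → pest pressure → irrigation volume; to field slope via harvest timing → soil compaction → field slope); soil pH (to irrigation volume via soil pH → pest pressure → irrigation volume; to field slope via soil pH → soil compaction → field slope); weed cover (to irrigation volume via weed cover → crop yield → pest pressure → irrigation volume; to field slope via weed cover → soil compaction → field slope).
Every other variable lacks a causal path to at least one of irrigation volume and field slope.

3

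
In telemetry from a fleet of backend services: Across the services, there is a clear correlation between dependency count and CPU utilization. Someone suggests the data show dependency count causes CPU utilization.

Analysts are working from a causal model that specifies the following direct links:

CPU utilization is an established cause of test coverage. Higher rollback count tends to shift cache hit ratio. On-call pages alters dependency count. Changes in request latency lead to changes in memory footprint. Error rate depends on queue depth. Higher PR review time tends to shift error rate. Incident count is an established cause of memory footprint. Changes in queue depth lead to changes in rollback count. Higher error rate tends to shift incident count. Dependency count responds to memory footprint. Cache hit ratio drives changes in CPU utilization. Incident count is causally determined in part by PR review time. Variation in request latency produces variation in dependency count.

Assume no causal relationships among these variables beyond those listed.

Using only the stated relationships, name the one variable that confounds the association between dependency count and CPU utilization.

Queue depth has a causal path to dependency count (queue depth → error rate → incident count → memory footprint → dependency count) and a separate causal path to CPU utilization (queue depth → rollback count → cache hit ratio → CPU utilization), so it is a common cause of both.
No stated relationship gives dependency count a causal route to CPU utilization, so the correlation is explained by the shared upstream cause rather than a direct effect.

queue depth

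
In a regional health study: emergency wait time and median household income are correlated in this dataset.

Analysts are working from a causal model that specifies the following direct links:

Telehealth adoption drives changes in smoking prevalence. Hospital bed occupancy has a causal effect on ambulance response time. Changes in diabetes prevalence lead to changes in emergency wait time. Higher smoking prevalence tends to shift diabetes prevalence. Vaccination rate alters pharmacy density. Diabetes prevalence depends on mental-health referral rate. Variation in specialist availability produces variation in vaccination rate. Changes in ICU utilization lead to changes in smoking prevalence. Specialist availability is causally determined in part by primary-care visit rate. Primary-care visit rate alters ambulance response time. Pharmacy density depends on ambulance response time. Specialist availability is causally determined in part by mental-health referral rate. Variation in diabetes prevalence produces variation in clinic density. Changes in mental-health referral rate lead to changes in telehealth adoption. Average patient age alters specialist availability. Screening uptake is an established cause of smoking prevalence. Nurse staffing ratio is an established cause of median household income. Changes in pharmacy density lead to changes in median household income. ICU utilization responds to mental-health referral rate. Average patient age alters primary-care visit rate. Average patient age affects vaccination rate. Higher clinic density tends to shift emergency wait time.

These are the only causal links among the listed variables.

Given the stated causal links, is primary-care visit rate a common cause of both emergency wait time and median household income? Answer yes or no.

Primary-care visit rate has no stated causal path to emergency wait time. A confounder must cause both variables, so primary-care visit rate does not qualify.

no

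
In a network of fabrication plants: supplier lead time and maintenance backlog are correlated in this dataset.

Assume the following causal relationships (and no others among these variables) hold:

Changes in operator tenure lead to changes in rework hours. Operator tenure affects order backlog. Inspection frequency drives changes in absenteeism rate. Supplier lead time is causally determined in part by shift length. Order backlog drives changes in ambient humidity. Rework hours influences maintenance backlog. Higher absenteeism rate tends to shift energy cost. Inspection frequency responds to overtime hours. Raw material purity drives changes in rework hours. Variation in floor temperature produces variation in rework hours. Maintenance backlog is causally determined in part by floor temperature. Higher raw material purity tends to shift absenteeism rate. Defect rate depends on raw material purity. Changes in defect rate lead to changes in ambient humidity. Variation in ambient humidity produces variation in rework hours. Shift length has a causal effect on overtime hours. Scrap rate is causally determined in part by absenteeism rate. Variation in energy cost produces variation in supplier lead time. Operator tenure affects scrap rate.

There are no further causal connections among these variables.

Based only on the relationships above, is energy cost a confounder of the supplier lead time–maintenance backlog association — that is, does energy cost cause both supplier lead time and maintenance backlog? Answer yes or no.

no

Energy cost has no stated causal path to maintenance backlog. A confounder must cause both variables, so energy cost does not qualify.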